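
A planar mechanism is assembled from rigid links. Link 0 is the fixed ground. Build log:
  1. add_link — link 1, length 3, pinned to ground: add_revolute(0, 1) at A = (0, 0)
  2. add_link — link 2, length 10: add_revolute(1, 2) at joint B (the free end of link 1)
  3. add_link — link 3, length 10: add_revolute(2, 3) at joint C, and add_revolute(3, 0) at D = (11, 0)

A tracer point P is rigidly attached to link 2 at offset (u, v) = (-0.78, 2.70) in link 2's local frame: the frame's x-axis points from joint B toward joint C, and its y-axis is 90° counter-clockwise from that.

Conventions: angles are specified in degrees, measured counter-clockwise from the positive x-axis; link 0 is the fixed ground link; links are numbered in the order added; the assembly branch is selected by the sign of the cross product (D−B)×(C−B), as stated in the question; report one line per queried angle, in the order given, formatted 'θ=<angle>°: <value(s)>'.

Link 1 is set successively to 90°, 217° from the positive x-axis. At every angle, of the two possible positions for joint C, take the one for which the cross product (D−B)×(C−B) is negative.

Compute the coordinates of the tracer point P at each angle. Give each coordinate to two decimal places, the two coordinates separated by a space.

A=(0,0), D=(11.00,0)
θ=90°: B = A + 3.00·(cos90°, sin90°) = (0.0000, 3.0000)
θ=90°: |BD| = 11.4018
θ=90°: circle(B,10.00) ∩ circle(D,10.00): a=5.7009, h=8.2158
θ=90°:   candidates: C₊=(7.6617,9.4263) cross=93.675; C₋=(3.3383,-6.4263) cross=-93.675
θ=90°:   branch - wants cross < 0 → take C=(3.3383,-6.4263) (cross=-93.675)
θ=90°: ex = (C−B)/|BC| = (0.3338,-0.9426); ey = (0.9426,0.3338)
θ=90°: P = B + -0.78·ex + 2.70·ey = (2.2847,4.6366)
θ=217°: B = A + 3.00·(cos217°, sin217°) = (-2.3959, -1.8054)
θ=217°: |BD| = 13.5170
θ=217°: circle(B,10.00) ∩ circle(D,10.00): a=6.7585, h=7.3704
θ=217°:   candidates: C₊=(3.3176,6.4016) cross=99.626; C₋=(5.2865,-8.2071) cross=-99.626
θ=217°:   branch - wants cross < 0 → take C=(5.2865,-8.2071) (cross=-99.626)
θ=217°: ex = (C−B)/|BC| = (0.7682,-0.6402); ey = (0.6402,0.7682)
θ=217°: P = B + -0.78·ex + 2.70·ey = (-1.2667,0.7681)

θ=90°: 2.28 4.64
θ=217°: -1.27 0.77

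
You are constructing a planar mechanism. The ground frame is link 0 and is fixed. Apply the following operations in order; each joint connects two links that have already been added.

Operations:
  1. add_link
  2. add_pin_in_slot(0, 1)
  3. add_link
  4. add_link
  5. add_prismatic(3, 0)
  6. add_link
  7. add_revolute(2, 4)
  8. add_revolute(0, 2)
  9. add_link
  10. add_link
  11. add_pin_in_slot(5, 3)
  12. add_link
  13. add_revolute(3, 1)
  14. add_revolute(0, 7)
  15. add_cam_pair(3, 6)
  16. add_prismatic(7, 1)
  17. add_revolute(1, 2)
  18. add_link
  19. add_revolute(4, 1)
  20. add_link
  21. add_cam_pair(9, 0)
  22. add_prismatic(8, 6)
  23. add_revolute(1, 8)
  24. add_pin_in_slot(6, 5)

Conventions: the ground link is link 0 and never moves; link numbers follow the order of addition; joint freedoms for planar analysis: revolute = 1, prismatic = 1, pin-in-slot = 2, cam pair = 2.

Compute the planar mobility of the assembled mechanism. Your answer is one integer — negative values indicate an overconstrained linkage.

ground; <1,0,0>
#1 <2,0,0>
PS:0↔1 J2 <2,0,1>
#2 <3,0,1>
#3 <4,0,1>
P:3↔0 J1 <4,1,1>
#4 <5,1,1>
R:2↔4 J1 <5,2,1>
R:0↔2 J1 <5,3,1>
#5 <6,3,1>
#6 <7,3,1>
PS:5↔3 J2 <7,3,2>
#7 <8,3,2>
R:3↔1 J1 <8,4,2>
R:0↔7 J1 <8,5,2>
C:3↔6 J2 <8,5,3>
P:7↔1 J1 <8,6,3>
R:1↔2 J1 <8,7,3>
#8 <9,7,3>
R:4↔1 J1 <9,8,3>
#9 <10,8,3>
C:9↔0 J2 <10,8,4>
P:8↔6 J1 <10,9,4>
R:1↔8 J1 <10,10,4>
PS:6↔5 J2 <10,10,5>
3×9 − 2×10 − 1×5 = 2

M = 2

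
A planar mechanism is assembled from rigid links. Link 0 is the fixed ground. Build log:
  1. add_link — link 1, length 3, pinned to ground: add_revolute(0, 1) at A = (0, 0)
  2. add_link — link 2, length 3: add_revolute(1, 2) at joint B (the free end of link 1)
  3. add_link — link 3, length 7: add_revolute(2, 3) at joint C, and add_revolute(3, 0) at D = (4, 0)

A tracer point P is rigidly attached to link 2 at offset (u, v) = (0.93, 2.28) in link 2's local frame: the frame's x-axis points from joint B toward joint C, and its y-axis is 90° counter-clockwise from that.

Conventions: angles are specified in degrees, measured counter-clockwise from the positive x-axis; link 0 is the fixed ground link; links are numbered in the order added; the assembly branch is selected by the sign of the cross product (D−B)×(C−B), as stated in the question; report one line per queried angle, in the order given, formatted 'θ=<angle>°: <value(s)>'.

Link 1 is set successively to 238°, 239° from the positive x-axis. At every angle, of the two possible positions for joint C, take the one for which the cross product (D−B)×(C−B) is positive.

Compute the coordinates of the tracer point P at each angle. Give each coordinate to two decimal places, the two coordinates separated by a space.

A=(0,0), D=(4.00,0)
θ=238°: B = A + 3.00·(cos238°, sin238°) = (-1.5898, -2.5441)
θ=238°: |BD| = 6.1415
θ=238°: circle(B,3.00) ∩ circle(D,7.00): a=-0.1858, h=2.9942
θ=238°:   candidates: C₊=(-2.9992,0.1041) cross=18.389; C₋=(-0.5185,-5.3463) cross=-18.389
θ=238°:   branch + wants cross > 0 → take C=(-2.9992,0.1041) (cross=18.389)
θ=238°: ex = (C−B)/|BC| = (-0.4698,0.8828); ey = (-0.8828,-0.4698)
θ=238°: P = B + 0.93·ex + 2.28·ey = (-4.0394,-2.7944)
θ=239°: B = A + 3.00·(cos239°, sin239°) = (-1.5451, -2.5715)
θ=239°: |BD| = 6.1124
θ=239°: circle(B,3.00) ∩ circle(D,7.00): a=-0.2159, h=2.9922
θ=239°:   candidates: C₊=(-2.9998,0.0522) cross=18.290; C₋=(-0.4821,-5.3769) cross=-18.290
θ=239°:   branch + wants cross > 0 → take C=(-2.9998,0.0522) (cross=18.290)
θ=239°: ex = (C−B)/|BC| = (-0.4849,0.8746); ey = (-0.8746,-0.4849)
θ=239°: P = B + 0.93·ex + 2.28·ey = (-3.9901,-2.8637)

θ=238°: -4.04 -2.79
θ=239°: -3.99 -2.86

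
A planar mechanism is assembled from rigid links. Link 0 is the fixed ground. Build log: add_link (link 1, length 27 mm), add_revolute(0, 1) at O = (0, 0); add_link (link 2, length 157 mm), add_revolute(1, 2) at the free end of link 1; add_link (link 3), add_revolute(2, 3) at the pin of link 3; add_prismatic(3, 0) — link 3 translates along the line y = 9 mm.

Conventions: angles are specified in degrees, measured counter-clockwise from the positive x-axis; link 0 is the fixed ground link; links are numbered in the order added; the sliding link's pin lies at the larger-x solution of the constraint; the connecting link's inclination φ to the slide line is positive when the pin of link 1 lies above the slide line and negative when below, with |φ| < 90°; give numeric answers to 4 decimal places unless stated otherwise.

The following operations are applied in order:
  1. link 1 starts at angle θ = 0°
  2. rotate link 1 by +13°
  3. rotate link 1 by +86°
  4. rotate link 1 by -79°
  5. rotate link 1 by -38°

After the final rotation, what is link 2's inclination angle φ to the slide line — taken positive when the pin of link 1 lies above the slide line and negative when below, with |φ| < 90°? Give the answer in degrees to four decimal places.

geometry: r = 27 mm, L = 157 mm, e = 9 mm; θ starts at 0°
rotate link 1 by +13°: θ ← 0° +13° = 13°
rotate link 1 by +86°: θ ← 13° +86° = 99°
rotate link 1 by -79°: θ ← 99° -79° = 20°
rotate link 1 by -38°: θ ← 20° -38° = -18°
h = r sin θ − e = -8.343459 − 9 = -17.343459
sin φ = h / L = -17.343459 / 157 = -0.11046789
φ = arcsin(-0.11046789) = -6.342288°

-6.3423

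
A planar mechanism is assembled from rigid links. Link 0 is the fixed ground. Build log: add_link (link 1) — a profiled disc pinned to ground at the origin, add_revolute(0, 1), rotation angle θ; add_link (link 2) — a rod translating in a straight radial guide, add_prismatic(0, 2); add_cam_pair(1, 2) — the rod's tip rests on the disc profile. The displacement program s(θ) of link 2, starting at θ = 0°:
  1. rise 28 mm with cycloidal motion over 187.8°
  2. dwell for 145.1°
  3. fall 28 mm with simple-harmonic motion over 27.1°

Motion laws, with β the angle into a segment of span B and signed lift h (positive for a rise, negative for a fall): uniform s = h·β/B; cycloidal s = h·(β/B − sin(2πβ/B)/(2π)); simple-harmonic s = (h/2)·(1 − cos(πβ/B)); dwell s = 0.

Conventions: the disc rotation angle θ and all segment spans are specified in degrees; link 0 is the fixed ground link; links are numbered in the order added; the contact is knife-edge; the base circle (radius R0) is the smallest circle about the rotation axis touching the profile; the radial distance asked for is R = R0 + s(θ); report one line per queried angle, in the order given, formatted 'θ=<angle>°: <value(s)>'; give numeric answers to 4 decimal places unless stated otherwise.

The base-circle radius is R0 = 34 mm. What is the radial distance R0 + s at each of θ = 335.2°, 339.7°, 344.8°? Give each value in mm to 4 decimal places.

seg 1 [0°–187.8°] cycloidal, h=28: full span → s += 28 → s = 28.0000
seg 2 [187.8°–332.9°] dwell: s stays 28.0000
seg 3 [332.9°–360°] simple-harmonic, h=-28: θ=335.2° here. β=2.3, B=27.1. -28/2·(1 − cos(π·0.0849)) = -0.4947 → s = 27.5053
seg 3 [332.9°–360°] simple-harmonic, h=-28: θ=339.7° here. β=6.8, B=27.1. -28/2·(1 − cos(π·0.2509)) = -4.1292 → s = 23.8708
seg 3 [332.9°–360°] simple-harmonic, h=-28: θ=344.8° here. β=11.9, B=27.1. -28/2·(1 − cos(π·0.4391)) = -11.3384 → s = 16.6616
θ=335.2°: R = R0 + s = 34 + 27.5053 = 61.5053
θ=339.7°: R = R0 + s = 34 + 23.8708 = 57.8708
θ=344.8°: R = R0 + s = 34 + 16.6616 = 50.6616

θ=335.2°: 61.5053
θ=339.7°: 57.8708
θ=344.8°: 50.6616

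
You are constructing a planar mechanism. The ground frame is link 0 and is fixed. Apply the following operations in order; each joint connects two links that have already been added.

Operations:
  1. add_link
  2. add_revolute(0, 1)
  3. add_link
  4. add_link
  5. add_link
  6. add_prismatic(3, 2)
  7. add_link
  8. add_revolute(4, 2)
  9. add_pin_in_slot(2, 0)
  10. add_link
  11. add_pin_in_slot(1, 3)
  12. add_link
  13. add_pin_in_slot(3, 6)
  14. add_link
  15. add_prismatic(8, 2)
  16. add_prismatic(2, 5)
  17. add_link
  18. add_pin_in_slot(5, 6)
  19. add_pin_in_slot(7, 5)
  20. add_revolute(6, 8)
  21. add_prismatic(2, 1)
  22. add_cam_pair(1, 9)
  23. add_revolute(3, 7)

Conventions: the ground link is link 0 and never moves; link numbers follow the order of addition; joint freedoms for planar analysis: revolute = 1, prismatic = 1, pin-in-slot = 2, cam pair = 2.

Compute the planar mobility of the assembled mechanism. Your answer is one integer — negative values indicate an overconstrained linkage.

L=1 J1=0 J2=0
add link → L=2 J1=0 J2=0
R@0,1 dof=1 J1 → L=2 J1=1 J2=0
add link → L=3 J1=1 J2=0
add link → L=4 J1=1 J2=0
add link → L=5 J1=1 J2=0
P@3,2 dof=1 J1 → L=5 J1=2 J2=0
add link → L=6 J1=2 J2=0
R@4,2 dof=1 J1 → L=6 J1=3 J2=0
PS@2,0 dof=2 J2 → L=6 J1=3 J2=1
add link → L=7 J1=3 J2=1
PS@1,3 dof=2 J2 → L=7 J1=3 J2=2
add link → L=8 J1=3 J2=2
PS@3,6 dof=2 J2 → L=8 J1=3 J2=3
add link → L=9 J1=3 J2=3
P@8,2 dof=1 J1 → L=9 J1=4 J2=3
P@2,5 dof=1 J1 → L=9 J1=5 J2=3
add link → L=10 J1=5 J2=3
PS@5,6 dof=2 J2 → L=10 J1=5 J2=4
PS@7,5 dof=2 J2 → L=10 J1=5 J2=5
R@6,8 dof=1 J1 → L=10 J1=6 J2=5
P@2,1 dof=1 J1 → L=10 J1=7 J2=5
C@1,9 dof=2 J2 → L=10 J1=7 J2=6
R@3,7 dof=1 J1 → L=10 J1=8 J2=6
M=3(L−1)−2J1−J2=3·9−2·8−6=5

M = 5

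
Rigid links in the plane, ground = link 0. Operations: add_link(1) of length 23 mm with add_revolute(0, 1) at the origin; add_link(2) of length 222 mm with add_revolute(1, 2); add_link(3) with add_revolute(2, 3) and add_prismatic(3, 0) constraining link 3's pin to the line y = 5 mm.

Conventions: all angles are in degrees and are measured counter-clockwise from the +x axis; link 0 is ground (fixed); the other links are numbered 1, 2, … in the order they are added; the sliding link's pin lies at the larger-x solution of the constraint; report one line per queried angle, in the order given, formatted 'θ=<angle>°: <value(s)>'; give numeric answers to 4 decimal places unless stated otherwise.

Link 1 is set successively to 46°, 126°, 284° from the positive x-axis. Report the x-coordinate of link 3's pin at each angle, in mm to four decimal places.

geometry: r = 23 mm, L = 222 mm, e = 5 mm
θ=46°: crank pin P = (r cos θ, r sin θ) = (15.977143, 16.544815)
θ=46°: h = r sin θ − e = 16.544815 − 5 = 11.544815
θ=46°: x = r cos θ + √(L² − h²) = 15.977143 + 221.699610 = 237.676753
θ=126°: crank pin P = (r cos θ, r sin θ) = (-13.519061, 18.607391)
θ=126°: h = r sin θ − e = 18.607391 − 5 = 13.607391
θ=126°: x = r cos θ + √(L² − h²) = -13.519061 + 221.582578 = 208.063517
θ=284°: crank pin P = (r cos θ, r sin θ) = (5.564204, -22.316802)
θ=284°: h = r sin θ − e = -22.316802 − 5 = -27.316802
θ=284°: x = r cos θ + √(L² − h²) = 5.564204 + 220.312942 = 225.877145

θ=46°: 237.6768
θ=126°: 208.0635
θ=284°: 225.8771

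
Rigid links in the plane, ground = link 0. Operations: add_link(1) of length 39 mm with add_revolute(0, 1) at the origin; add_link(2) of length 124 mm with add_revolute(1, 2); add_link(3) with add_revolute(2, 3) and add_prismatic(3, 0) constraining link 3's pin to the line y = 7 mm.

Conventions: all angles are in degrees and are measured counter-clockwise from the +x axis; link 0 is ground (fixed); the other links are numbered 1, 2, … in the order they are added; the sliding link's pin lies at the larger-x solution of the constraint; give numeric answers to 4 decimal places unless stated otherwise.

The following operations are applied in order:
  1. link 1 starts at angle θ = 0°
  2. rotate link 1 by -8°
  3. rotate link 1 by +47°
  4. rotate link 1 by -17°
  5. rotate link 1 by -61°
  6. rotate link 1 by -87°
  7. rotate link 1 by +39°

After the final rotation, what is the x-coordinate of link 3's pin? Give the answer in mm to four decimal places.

geometry: r = 39 mm, L = 124 mm, e = 7 mm; θ starts at 0°
rotate link 1 by -8°: θ ← 0° -8° = -8°
rotate link 1 by +47°: θ ← -8° +47° = 39°
rotate link 1 by -17°: θ ← 39° -17° = 22°
rotate link 1 by -61°: θ ← 22° -61° = -39°
rotate link 1 by -87°: θ ← -39° -87° = -126°
rotate link 1 by +39°: θ ← -126° +39° = -87°
crank pin P = (r cos θ, r sin θ) = (2.041102, -38.946552)
h = r sin θ − e = -38.946552 − 7 = -45.946552
x = r cos θ + √(L² − h²) = 2.041102 + 115.173410 = 117.214512

117.2145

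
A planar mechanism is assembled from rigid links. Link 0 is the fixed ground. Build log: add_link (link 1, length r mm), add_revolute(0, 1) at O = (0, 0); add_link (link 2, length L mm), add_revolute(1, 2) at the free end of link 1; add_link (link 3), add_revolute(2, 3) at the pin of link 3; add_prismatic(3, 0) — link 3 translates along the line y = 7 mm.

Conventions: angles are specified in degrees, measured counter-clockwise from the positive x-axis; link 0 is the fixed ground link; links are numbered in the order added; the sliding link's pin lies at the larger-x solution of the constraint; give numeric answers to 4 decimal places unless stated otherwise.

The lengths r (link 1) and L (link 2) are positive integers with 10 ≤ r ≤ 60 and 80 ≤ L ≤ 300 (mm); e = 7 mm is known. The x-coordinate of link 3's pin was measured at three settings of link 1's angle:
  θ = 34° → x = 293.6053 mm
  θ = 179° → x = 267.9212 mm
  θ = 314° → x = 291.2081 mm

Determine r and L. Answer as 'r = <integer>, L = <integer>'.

constraint per measurement: (x − r cos θ)² + (r sin θ − e)² = L²
subtracting the θ₁ and θ₂ equations cancels the r² and L² terms:
r = (x₁² − x₂²) / (2[(x₁cos θ₁ + e sin θ₁) − (x₂cos θ₂ + e sin θ₂)]) = 14.0000 → r = 14
L² = (x₁ − r cos θ₁)² + (r sin θ₁ − e)² = 79523.9953 → L = 282.0000 → L = 282
check at θ₃=314°: x = 291.2081 (printed 291.2081) ✓

r = 14, L = 282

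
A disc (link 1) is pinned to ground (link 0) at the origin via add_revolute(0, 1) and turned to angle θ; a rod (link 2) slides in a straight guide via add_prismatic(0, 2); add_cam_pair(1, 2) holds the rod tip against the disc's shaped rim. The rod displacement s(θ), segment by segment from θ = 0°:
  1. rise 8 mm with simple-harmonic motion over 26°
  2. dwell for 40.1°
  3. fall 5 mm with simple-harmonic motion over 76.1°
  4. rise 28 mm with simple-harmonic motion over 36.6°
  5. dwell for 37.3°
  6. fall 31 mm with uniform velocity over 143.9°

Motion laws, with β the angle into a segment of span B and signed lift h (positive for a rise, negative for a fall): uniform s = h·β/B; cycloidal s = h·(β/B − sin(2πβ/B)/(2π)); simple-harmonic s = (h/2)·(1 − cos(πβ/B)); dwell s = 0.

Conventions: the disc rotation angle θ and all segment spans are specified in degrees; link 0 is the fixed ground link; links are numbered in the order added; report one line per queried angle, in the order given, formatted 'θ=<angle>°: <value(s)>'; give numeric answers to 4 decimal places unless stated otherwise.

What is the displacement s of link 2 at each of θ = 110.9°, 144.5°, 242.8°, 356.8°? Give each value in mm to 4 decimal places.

segment 1 (0° to 26°, simple-harmonic, h = 8) is passed completely: s = 0.0000 + (8) = 8.0000
segment 2 (26° to 66.1°, dwell): s unchanged at 8.0000
θ = 110.9° falls in segment 3 (66.1° to 142.2°, simple-harmonic, h = -5): β = 110.9 − 66.1 = 44.8°, B = 76.1°; Δs = -5/2·(1 − cos(π·0.5887)) = -3.1877; s = 8.0000 − 3.1877 = 4.8123
segment 3 (66.1° to 142.2°, simple-harmonic, h = -5) is passed completely: s = 8.0000 + (-5) = 3.0000
θ = 144.5° falls in segment 4 (142.2° to 178.8°, simple-harmonic, h = 28): β = 144.5 − 142.2 = 2.3°, B = 36.6°; Δs = 28/2·(1 − cos(π·0.0628)) = 0.2719; s = 3.0000 + 0.2719 = 3.2719
segment 4 (142.2° to 178.8°, simple-harmonic, h = 28) is passed completely: s = 3.0000 + (28) = 31.0000
segment 5 (178.8° to 216.1°, dwell): s unchanged at 31.0000
θ = 242.8° falls in segment 6 (216.1° to 360°, uniform, h = -31): β = 242.8 − 216.1 = 26.7°, B = 143.9°; Δs = -31·26.7/143.9 = -5.7519; s = 31.0000 − 5.7519 = 25.2481
θ = 356.8° falls in segment 6 (216.1° to 360°, uniform, h = -31): β = 356.8 − 216.1 = 140.7°, B = 143.9°; Δs = -31·140.7/143.9 = -30.3106; s = 31.0000 − 30.3106 = 0.6894

θ=110.9°: 4.8123
θ=144.5°: 3.2719
θ=242.8°: 25.2481
θ=356.8°: 0.6894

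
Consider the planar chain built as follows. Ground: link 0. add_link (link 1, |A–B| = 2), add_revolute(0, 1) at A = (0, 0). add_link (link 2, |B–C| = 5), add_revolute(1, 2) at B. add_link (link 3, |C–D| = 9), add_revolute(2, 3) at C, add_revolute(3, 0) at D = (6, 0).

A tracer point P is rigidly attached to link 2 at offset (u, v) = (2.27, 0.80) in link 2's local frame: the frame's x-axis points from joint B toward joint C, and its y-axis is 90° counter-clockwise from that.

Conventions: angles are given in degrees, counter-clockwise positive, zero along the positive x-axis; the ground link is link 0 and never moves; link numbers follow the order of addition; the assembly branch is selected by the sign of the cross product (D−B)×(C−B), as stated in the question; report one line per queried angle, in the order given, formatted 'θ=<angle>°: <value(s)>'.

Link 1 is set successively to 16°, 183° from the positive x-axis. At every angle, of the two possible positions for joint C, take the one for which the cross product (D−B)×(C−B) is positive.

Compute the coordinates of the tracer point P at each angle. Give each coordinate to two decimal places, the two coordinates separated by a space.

A=(0,0), D=(6.00,0)
θ=16°: B = A + 2.00·(cos16°, sin16°) = (1.9225, 0.5513)
θ=16°: |BD| = 4.1146
θ=16°: circle(B,5.00) ∩ circle(D,9.00): a=-4.7478, h=1.5680
θ=16°:   candidates: C₊=(-2.5724,2.7412) cross=6.451; C₋=(-2.9925,-0.3664) cross=-6.451
θ=16°:   branch + wants cross > 0 → take C=(-2.5724,2.7412) (cross=6.451)
θ=16°: ex = (C−B)/|BC| = (-0.8990,0.4380); ey = (-0.4380,-0.8990)
θ=16°: P = B + 2.27·ex + 0.80·ey = (-0.4686,0.8263)
θ=183°: B = A + 2.00·(cos183°, sin183°) = (-1.9973, -0.1047)
θ=183°: |BD| = 7.9979
θ=183°: circle(B,5.00) ∩ circle(D,9.00): a=0.4981, h=4.9751
θ=183°:   candidates: C₊=(-1.5643,4.8766) cross=39.791; C₋=(-1.4341,-5.0729) cross=-39.791
θ=183°:   branch + wants cross > 0 → take C=(-1.5643,4.8766) (cross=39.791)
θ=183°: ex = (C−B)/|BC| = (0.0866,0.9962); ey = (-0.9962,0.0866)
θ=183°: P = B + 2.27·ex + 0.80·ey = (-2.5977,2.2261)

θ=16°: -0.47 0.83
θ=183°: -2.60 2.23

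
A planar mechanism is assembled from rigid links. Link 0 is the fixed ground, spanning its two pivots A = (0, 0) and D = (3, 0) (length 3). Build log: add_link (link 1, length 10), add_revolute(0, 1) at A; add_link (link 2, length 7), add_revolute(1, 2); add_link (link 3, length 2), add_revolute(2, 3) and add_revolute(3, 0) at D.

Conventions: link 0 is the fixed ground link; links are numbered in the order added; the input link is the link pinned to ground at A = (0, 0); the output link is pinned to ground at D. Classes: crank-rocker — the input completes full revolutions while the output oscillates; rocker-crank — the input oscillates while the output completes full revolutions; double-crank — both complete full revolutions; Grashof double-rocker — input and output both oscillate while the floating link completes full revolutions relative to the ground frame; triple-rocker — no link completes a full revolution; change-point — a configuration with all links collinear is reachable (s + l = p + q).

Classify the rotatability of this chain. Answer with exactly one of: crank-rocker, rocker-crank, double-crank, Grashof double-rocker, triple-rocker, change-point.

lengths: ground=3, input=10, coupler=7, output=2
sorted: s=2 (shortest), l=10 (longest), p+q=10
s + l = 12 vs p + q = 10
s + l > p + q → non-Grashof → no link fully rotates → triple-rocker

triple-rocker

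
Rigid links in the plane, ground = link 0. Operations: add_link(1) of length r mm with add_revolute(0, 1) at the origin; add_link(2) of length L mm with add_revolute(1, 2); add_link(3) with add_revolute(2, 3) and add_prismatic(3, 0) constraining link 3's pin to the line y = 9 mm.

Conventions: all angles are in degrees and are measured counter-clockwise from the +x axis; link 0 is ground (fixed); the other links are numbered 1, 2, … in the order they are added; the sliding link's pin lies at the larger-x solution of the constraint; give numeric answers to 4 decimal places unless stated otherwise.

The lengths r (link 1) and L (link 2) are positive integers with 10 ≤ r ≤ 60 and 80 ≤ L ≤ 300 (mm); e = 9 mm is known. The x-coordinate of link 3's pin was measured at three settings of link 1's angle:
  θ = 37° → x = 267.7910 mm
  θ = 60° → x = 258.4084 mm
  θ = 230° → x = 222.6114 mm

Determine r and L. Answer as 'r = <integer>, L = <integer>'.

constraint per measurement: (x − r cos θ)² + (r sin θ − e)² = L²
subtracting the θ₁ and θ₂ equations cancels the r² and L² terms:
r = (x₁² − x₂²) / (2[(x₁cos θ₁ + e sin θ₁) − (x₂cos θ₂ + e sin θ₂)]) = 30.0000 → r = 30
L² = (x₁ − r cos θ₁)² + (r sin θ₁ − e)² = 59535.9955 → L = 244.0000 → L = 244
check at θ₃=230°: x = 222.6114 (printed 222.6114) ✓

r = 30, L = 244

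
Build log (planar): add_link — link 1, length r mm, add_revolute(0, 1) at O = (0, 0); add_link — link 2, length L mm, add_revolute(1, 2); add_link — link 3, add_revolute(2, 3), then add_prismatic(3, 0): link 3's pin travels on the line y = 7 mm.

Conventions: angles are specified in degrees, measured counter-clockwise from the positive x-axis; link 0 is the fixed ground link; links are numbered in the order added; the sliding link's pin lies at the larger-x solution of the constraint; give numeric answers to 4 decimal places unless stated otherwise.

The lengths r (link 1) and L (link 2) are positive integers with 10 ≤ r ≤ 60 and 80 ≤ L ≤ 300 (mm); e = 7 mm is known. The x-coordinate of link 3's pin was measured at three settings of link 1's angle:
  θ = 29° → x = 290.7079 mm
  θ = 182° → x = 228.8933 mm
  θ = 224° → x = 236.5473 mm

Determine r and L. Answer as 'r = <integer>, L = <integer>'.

constraint per measurement: (x − r cos θ)² + (r sin θ − e)² = L²
subtracting the θ₁ and θ₂ equations cancels the r² and L² terms:
r = (x₁² − x₂²) / (2[(x₁cos θ₁ + e sin θ₁) − (x₂cos θ₂ + e sin θ₂)]) = 33.0000 → r = 33
L² = (x₁ − r cos θ₁)² + (r sin θ₁ − e)² = 68644.0164 → L = 262.0000 → L = 262
check at θ₃=224°: x = 236.5473 (printed 236.5473) ✓

r = 33, L = 262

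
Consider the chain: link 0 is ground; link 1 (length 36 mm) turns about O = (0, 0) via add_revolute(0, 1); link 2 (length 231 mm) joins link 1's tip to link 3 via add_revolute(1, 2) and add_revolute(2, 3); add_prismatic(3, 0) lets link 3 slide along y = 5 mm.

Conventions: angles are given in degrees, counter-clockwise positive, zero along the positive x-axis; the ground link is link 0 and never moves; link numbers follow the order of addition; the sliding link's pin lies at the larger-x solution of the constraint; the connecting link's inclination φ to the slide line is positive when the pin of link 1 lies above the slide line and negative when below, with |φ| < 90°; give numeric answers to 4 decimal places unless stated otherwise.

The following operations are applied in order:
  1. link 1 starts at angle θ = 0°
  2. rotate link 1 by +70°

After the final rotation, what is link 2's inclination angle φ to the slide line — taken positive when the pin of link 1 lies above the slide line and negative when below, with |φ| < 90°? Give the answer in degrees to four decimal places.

geometry: r = 36 mm, L = 231 mm, e = 5 mm; θ starts at 0°
rotate link 1 by +70°: θ ← 0° +70° = 70°
h = r sin θ − e = 33.828934 − 5 = 28.828934
sin φ = h / L = 28.828934 / 231 = 0.12480058
φ = arcsin(0.12480058) = 7.169240°

7.1692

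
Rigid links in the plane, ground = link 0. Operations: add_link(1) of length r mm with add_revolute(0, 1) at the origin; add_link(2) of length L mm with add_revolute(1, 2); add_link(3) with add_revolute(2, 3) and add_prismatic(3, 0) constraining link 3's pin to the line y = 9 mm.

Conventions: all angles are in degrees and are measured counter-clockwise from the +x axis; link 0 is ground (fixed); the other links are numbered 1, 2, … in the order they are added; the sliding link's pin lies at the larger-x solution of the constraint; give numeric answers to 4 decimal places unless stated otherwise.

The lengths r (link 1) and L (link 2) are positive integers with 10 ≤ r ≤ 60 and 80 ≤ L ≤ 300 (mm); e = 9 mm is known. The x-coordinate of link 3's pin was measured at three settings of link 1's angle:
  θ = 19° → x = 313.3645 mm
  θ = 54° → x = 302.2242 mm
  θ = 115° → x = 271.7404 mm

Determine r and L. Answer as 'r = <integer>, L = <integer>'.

constraint per measurement: (x − r cos θ)² + (r sin θ − e)² = L²
subtracting the θ₁ and θ₂ equations cancels the r² and L² terms:
r = (x₁² − x₂²) / (2[(x₁cos θ₁ + e sin θ₁) − (x₂cos θ₂ + e sin θ₂)]) = 29.9998 → r = 30
L² = (x₁ − r cos θ₁)² + (r sin θ₁ − e)² = 81224.9857 → L = 285.0000 → L = 285
check at θ₃=115°: x = 271.7404 (printed 271.7404) ✓

r = 30, L = 285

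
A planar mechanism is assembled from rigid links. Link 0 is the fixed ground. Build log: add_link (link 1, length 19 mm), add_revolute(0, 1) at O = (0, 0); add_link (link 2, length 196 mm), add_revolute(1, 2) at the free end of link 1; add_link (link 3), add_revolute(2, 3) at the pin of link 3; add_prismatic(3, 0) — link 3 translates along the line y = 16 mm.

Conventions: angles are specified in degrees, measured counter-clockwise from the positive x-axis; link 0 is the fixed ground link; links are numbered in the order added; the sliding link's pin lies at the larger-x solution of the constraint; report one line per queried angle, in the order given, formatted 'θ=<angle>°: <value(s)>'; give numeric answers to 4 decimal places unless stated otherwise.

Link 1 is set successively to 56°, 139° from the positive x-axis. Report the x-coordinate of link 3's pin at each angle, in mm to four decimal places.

geometry: r = 19 mm, L = 196 mm, e = 16 mm
θ=56°: crank pin P = (r cos θ, r sin θ) = (10.624665, 15.751714)
θ=56°: h = r sin θ − e = 15.751714 − 16 = -0.248286
θ=56°: x = r cos θ + √(L² − h²) = 10.624665 + 195.999843 = 206.624508
θ=139°: crank pin P = (r cos θ, r sin θ) = (-14.339482, 12.465122)
θ=139°: h = r sin θ − e = 12.465122 − 16 = -3.534878
θ=139°: x = r cos θ + √(L² − h²) = -14.339482 + 195.968121 = 181.628639

θ=56°: 206.6245
θ=139°: 181.6286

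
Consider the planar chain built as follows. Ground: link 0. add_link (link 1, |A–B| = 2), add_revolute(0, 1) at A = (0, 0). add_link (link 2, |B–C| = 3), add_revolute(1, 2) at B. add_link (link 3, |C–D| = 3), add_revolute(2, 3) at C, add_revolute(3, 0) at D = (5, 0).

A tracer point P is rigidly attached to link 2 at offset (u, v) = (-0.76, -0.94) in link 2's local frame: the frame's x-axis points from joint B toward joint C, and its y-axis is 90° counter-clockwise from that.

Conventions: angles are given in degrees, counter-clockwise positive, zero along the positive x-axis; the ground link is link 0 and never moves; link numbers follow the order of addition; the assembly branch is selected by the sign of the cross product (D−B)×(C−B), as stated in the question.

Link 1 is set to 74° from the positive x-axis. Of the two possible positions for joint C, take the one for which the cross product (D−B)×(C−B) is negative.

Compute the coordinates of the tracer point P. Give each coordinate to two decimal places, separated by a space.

A=(0,0), D=(5.00,0)
B = A + 2.00·(cos74°, sin74°) = (0.5513, 1.9225)
|BD| = 4.8464
circle(B,3.00) ∩ circle(D,3.00): a=2.4232, h=1.7687
  candidates: C₊=(3.4773,2.5848) cross=8.572; C₋=(2.0740,-0.6623) cross=-8.572
  branch - wants cross < 0 → take C=(2.0740,-0.6623) (cross=-8.572)
ex = (C−B)/|BC| = (0.5076,-0.8616); ey = (0.8616,0.5076)
P = B + -0.76·ex + -0.94·ey = (-0.6444,2.1002)

-0.64 2.10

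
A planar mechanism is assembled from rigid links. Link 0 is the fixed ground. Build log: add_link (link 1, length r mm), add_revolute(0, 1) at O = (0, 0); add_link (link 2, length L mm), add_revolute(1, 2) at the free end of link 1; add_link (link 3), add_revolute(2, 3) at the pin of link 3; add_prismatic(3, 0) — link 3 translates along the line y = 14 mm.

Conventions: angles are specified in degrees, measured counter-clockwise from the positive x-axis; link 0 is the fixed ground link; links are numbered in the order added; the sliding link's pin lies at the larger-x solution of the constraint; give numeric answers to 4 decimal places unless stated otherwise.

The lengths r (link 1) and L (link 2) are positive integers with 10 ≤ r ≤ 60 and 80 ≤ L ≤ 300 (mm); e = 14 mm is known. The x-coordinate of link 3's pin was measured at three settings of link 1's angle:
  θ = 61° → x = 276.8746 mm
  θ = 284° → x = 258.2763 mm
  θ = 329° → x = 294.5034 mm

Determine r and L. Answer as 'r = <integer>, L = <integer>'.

constraint per measurement: (x − r cos θ)² + (r sin θ − e)² = L²
subtracting the θ₁ and θ₂ equations cancels the r² and L² terms:
r = (x₁² − x₂²) / (2[(x₁cos θ₁ + e sin θ₁) − (x₂cos θ₂ + e sin θ₂)]) = 50.9999 → r = 51
L² = (x₁ − r cos θ₁)² + (r sin θ₁ − e)² = 64515.9773 → L = 254.0000 → L = 254
check at θ₃=329°: x = 294.5034 (printed 294.5034) ✓

r = 51, L = 254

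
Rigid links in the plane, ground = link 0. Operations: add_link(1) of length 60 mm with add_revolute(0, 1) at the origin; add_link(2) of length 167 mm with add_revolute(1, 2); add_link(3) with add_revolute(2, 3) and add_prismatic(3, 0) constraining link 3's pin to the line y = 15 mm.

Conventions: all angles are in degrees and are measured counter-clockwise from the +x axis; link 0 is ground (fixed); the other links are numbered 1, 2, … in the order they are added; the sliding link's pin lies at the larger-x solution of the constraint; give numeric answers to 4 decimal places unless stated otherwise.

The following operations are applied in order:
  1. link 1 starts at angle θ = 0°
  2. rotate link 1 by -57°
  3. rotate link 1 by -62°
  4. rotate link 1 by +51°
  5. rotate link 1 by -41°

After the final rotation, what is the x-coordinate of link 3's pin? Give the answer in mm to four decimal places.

geometry: r = 60 mm, L = 167 mm, e = 15 mm; θ starts at 0°
rotate link 1 by -57°: θ ← 0° -57° = -57°
rotate link 1 by -62°: θ ← -57° -62° = -119°
rotate link 1 by +51°: θ ← -119° +51° = -68°
rotate link 1 by -41°: θ ← -68° -41° = -109°
crank pin P = (r cos θ, r sin θ) = (-19.534089, -56.731115)
h = r sin θ − e = -56.731115 − 15 = -71.731115
x = r cos θ + √(L² − h²) = -19.534089 + 150.809971 = 131.275881

131.2759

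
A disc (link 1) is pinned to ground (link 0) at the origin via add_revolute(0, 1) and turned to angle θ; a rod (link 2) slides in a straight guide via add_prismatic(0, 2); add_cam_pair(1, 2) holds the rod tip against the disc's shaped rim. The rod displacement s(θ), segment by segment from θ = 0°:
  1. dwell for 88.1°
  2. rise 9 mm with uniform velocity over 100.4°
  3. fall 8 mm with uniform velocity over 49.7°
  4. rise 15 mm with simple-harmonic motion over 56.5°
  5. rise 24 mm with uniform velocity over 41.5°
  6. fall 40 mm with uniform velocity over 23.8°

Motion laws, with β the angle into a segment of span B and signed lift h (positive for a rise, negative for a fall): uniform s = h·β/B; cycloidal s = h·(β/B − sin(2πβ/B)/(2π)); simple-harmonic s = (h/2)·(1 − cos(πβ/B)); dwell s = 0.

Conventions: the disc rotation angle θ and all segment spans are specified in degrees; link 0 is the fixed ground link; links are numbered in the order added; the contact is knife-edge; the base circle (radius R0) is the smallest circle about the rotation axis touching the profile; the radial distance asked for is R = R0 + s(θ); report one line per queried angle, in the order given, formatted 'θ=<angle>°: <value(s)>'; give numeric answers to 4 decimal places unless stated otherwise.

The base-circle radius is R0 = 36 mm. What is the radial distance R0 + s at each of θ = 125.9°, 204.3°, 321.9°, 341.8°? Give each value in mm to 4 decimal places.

segment 1 (0° to 88.1°, dwell): s unchanged at 0.0000
θ = 125.9° falls in segment 2 (88.1° to 188.5°, uniform, h = 9): β = 125.9 − 88.1 = 37.8°, B = 100.4°; Δs = 9·37.8/100.4 = 3.3884; s = 0.0000 + 3.3884 = 3.3884
segment 2 (88.1° to 188.5°, uniform, h = 9) is passed completely: s = 0.0000 + (9) = 9.0000
θ = 204.3° falls in segment 3 (188.5° to 238.2°, uniform, h = -8): β = 204.3 − 188.5 = 15.8°, B = 49.7°; Δs = -8·15.8/49.7 = -2.5433; s = 9.0000 − 2.5433 = 6.4567
segment 3 (188.5° to 238.2°, uniform, h = -8) is passed completely: s = 9.0000 + (-8) = 1.0000
segment 4 (238.2° to 294.7°, simple-harmonic, h = 15) is passed completely: s = 1.0000 + (15) = 16.0000
θ = 321.9° falls in segment 5 (294.7° to 336.2°, uniform, h = 24): β = 321.9 − 294.7 = 27.2°, B = 41.5°; Δs = 24·27.2/41.5 = 15.7301; s = 16.0000 + 15.7301 = 31.7301
segment 5 (294.7° to 336.2°, uniform, h = 24) is passed completely: s = 16.0000 + (24) = 40.0000
θ = 341.8° falls in segment 6 (336.2° to 360°, uniform, h = -40): β = 341.8 − 336.2 = 5.6°, B = 23.8°; Δs = -40·5.6/23.8 = -9.4118; s = 40.0000 − 9.4118 = 30.5882
θ=125.9°: R = R0 + s = 36 + 3.3884 = 39.3884
θ=204.3°: R = R0 + s = 36 + 6.4567 = 42.4567
θ=321.9°: R = R0 + s = 36 + 31.7301 = 67.7301
θ=341.8°: R = R0 + s = 36 + 30.5882 = 66.5882

θ=125.9°: 39.3884
θ=204.3°: 42.4567
θ=321.9°: 67.7301
θ=341.8°: 66.5882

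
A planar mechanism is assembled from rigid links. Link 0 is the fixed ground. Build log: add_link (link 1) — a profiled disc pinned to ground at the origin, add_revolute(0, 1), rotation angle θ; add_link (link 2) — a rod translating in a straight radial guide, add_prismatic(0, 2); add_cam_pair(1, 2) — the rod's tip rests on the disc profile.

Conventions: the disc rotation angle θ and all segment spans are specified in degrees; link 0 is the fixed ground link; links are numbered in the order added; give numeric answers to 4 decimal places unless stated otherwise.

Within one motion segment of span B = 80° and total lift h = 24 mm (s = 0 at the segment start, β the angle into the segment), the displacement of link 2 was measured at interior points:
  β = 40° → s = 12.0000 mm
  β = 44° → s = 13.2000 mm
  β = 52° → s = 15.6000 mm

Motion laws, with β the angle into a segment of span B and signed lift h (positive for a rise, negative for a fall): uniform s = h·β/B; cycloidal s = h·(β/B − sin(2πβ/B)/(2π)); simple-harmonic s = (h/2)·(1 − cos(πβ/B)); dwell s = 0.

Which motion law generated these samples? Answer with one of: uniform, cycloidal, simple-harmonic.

candidates at β/B = r: uniform s = h·r (linear in β); cycloidal s = h·(r − sin(2πr)/(2π)); simple-harmonic s = (h/2)(1 − cos(πr))
β=40°: printed 12.0000 | uniform 12.0000, cycloidal 12.0000, simple-harmonic 12.0000
β=44°: printed 13.2000 | uniform 13.2000, cycloidal 14.3804, simple-harmonic 13.8772
β=52°: printed 15.6000 | uniform 15.6000, cycloidal 18.6902, simple-harmonic 17.4479
only one law matches every sample → uniform

uniform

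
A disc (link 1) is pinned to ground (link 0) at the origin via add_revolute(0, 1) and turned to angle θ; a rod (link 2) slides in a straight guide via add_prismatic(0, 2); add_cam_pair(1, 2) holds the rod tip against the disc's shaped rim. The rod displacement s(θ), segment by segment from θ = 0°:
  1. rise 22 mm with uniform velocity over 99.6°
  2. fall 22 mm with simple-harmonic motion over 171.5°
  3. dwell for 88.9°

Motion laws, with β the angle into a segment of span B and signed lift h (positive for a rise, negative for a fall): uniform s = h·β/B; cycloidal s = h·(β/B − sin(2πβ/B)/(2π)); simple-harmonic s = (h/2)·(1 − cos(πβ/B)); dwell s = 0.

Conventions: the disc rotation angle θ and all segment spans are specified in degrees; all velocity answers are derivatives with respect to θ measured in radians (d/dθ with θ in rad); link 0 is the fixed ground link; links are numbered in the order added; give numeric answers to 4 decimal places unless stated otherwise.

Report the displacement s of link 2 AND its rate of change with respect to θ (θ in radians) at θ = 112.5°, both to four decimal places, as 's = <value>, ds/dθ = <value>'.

segment 1 (0° to 99.6°, uniform, h = 22) is passed completely: s = 0.0000 + (22) = 22.0000
θ = 112.5° falls in segment 2 (99.6° to 271.1°, simple-harmonic, h = -22): β = 112.5 − 99.6 = 12.9°, B = 171.5°; Δs = -22/2·(1 − cos(π·0.0752)) = -0.3057; s = 22.0000 − 0.3057 = 21.6943
velocity in seg [99.6°–271.1°] (simple-harmonic), θ in radians: β = 12.9° = 0.2251 rad, B = 171.5° = 2.9932 rad; ds/dθ = (πh/(2B)) sin(πβ/B) = (π·(-22)/(2·2.9932)) sin(π·0.0752) = -2.702882 mm/rad

s = 21.6943, ds/dθ = -2.7029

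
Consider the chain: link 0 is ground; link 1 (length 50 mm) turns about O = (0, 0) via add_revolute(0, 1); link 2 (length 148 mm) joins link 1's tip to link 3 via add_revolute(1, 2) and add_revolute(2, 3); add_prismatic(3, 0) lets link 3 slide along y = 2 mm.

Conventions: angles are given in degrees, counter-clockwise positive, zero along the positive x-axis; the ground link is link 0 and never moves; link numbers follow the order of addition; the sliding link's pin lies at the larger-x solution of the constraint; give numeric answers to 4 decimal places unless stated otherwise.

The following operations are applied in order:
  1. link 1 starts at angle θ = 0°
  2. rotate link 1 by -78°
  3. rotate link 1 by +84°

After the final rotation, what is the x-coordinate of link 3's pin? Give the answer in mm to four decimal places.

geometry: r = 50 mm, L = 148 mm, e = 2 mm; θ starts at 0°
rotate link 1 by -78°: θ ← 0° -78° = -78°
rotate link 1 by +84°: θ ← -78° +84° = 6°
crank pin P = (r cos θ, r sin θ) = (49.726095, 5.226423)
h = r sin θ − e = 5.226423 − 2 = 3.226423
x = r cos θ + √(L² − h²) = 49.726095 + 147.964828 = 197.690922

197.6909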